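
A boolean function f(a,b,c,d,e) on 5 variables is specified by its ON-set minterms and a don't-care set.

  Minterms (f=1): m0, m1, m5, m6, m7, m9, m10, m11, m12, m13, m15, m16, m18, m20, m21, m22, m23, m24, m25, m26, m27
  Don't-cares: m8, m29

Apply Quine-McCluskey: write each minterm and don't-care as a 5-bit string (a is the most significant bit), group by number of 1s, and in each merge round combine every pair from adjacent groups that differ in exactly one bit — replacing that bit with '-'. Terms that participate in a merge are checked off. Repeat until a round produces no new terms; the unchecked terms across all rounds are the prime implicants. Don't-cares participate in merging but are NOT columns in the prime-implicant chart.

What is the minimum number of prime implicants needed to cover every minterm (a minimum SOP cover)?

7

[col 0] 00000*, 00001*, 00101*, 00110*, 00111*, 01000*, 01001*, 01010*, 01011*, 01100*, 01101*, 01111*, 10000*, 10010*, 10100*, 10101*, 10110*, 10111*, 11000*, 11001*, 11010*, 11011*, 11101*
[col 1] -0000*, -0101*, -0110*, -0111*, -1000*, -1001*, -1010*, -1011*, -1101*, 0-000*, 0-001*, 0-101*, 0-111*, 00-01*, 0000-*, 001-1*, 0011-*, 01-00*, 01-01*, 01-11*, 010-0*, 010-1*, 0100-*, 0101-*, 011-1*, 0110-*, 1-000*, 1-010*, 1-101*, 10-00*, 10-10*, 100-0*, 101-0*, 101-1*, 1010-*, 1011-*, 11-01*, 110-0*, 110-1*, 1100-*, 1101-*
[col 2] --000, --101, -01-1, -011-, -1-01, -10-0*, -10-1*, -100-*, -101-*, 0--01, 0-00-, 0-1-1, 01--1, 01-0-, 010--*, 1-0-0, 10--0, 101--, 110--*
[col 3] -10--
Prime implicants: --000, --101, -01-1, -011-, -1-01, -10--, 0--01, 0-00-, 0-1-1, 01--1, 01-0-, 1-0-0, 10--0, 101--
PI chart (minterm → PIs covering it):
  0 | --000,0-00-
  1 | 0--01,0-00-
  5 | --101,-01-1,0--01,0-1-1
  6 | -011-  (sole → essential)
  7 | -01-1,-011-,0-1-1
  9 | -1-01,-10--,0--01,0-00-,01--1,01-0-
  10 | -10--  (sole → essential)
  11 | -10--,01--1
  12 | 01-0-  (sole → essential)
  13 | --101,-1-01,0--01,0-1-1,01--1,01-0-
  15 | 0-1-1,01--1
  16 | --000,1-0-0,10--0
  18 | 1-0-0,10--0
  20 | 10--0,101--
  21 | --101,-01-1,101--
  22 | -011-,10--0,101--
  23 | -01-1,-011-,101--
  24 | --000,-10--,1-0-0
  25 | -1-01,-10--
  26 | -10--,1-0-0
  27 | -10--  (sole → essential)
Essential prime implicants: -011-, -10--, 01-0-
Petrick residual → --101, 0-00-, 0-1-1, 10--0
Minimum SOP uses 7 PIs: cd'e + b'cd + bc' + a'c'd' + a'ce + a'bd' + ab'e'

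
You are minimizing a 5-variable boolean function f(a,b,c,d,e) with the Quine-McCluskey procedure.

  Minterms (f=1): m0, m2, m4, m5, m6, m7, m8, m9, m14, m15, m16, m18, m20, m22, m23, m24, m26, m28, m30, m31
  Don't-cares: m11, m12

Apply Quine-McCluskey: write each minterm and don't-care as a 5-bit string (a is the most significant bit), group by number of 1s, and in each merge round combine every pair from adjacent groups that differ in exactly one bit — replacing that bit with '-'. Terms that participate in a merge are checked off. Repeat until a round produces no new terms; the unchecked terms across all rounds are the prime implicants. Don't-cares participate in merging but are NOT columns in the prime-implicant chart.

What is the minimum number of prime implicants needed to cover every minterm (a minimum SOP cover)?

size-2^0 implicants → 00000(✓)  00010(✓)  00100(✓)  00101(✓)  00110(✓)  00111(✓)  01000(✓)  01001(✓)  01011(✓)  01100(✓)  01110(✓)  01111(✓)  10000(✓)  10010(✓)  10100(✓)  10110(✓)  10111(✓)  11000(✓)  11010(✓)  11100(✓)  11110(✓)  11111(✓)
size-2^1 implicants → -0000(✓)  -0010(✓)  -0100(✓)  -0110(✓)  -0111(✓)  -1000(✓)  -1100(✓)  -1110(✓)  -1111(✓)  0-000(✓)  0-100(✓)  0-110(✓)  0-111(✓)  00-00(✓)  00-10(✓)  000-0(✓)  001-0(✓)  001-1(✓)  0010-(✓)  0011-(✓)  01-00(✓)  01-11  010-1  0100-  011-0(✓)  0111-(✓)  1-000(✓)  1-010(✓)  1-100(✓)  1-110(✓)  1-111(✓)  10-00(✓)  10-10(✓)  100-0(✓)  101-0(✓)  1011-(✓)  11-00(✓)  11-10(✓)  110-0(✓)  111-0(✓)  1111-(✓)
size-2^2 implicants → --000(✓)  --100(✓)  --110(✓)  --111(✓)  -0-00(✓)  -0-10(✓)  -00-0(✓)  -01-0(✓)  -011-(✓)  -1-00(✓)  -11-0(✓)  -111-(✓)  0--00(✓)  0-1-0(✓)  0-11-(✓)  00--0(✓)  001--  1--00(✓)  1--10(✓)  1-0-0(✓)  1-1-0(✓)  1-11-(✓)  10--0(✓)  11--0(✓)
size-2^3 implicants → ---00  --1-0  --11-  -0--0  1---0
Unchecked terms (primes): ---00, --1-0, --11-, -0--0, 001--, 01-11, 010-1, 0100-, 1---0
Minterm coverage:
  m0 ⊆ ---00,-0--0
  m2 ⊆ -0--0 [E]
  m4 ⊆ ---00,--1-0,-0--0,001--
  m5 ⊆ 001-- [E]
  m6 ⊆ --1-0,--11-,-0--0,001--
  m7 ⊆ --11-,001--
  m8 ⊆ ---00,0100-
  m9 ⊆ 010-1,0100-
  m14 ⊆ --1-0,--11-
  m15 ⊆ --11-,01-11
  m16 ⊆ ---00,-0--0,1---0
  m18 ⊆ -0--0,1---0
  m20 ⊆ ---00,--1-0,-0--0,1---0
  m22 ⊆ --1-0,--11-,-0--0,1---0
  m23 ⊆ --11- [E]
  m24 ⊆ ---00,1---0
  m26 ⊆ 1---0 [E]
  m28 ⊆ ---00,--1-0,1---0
  m30 ⊆ --1-0,--11-,1---0
  m31 ⊆ --11- [E]
E = {--11-, -0--0, 001--, 1---0}
Petrick residual → 0100-
Cover = cd + b'e' + a'b'c + a'bc'd' + ae'  |cover|=5

5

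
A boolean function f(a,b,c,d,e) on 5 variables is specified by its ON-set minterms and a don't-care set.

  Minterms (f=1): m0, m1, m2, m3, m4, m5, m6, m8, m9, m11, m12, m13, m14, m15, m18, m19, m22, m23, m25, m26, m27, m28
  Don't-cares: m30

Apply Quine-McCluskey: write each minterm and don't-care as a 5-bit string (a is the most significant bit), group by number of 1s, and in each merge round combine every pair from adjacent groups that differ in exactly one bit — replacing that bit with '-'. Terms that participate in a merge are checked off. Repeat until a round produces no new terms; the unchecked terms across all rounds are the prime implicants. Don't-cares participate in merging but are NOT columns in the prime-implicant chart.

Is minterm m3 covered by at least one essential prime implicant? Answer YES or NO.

NO

Round 0: 00000✓ 00001✓ 00010✓ 00011✓ 00100✓ 00101✓ 00110✓ 01000✓ 01001✓ 01011✓ 01100✓ 01101✓ 01110✓ 01111✓ 10010✓ 10011✓ 10110✓ 10111✓ 11001✓ 11010✓ 11011✓ 11100✓ 11110✓
Round 1: -0010✓ -0011✓ -0110✓ -1001✓ -1011✓ -1100✓ -1110✓ 0-000✓ 0-001✓ 0-011✓ 0-100✓ 0-101✓ 0-110✓ 00-00✓ 00-01✓ 00-10✓ 000-0✓ 000-1✓ 0000-✓ 0001-✓ 001-0✓ 0010-✓ 01-00✓ 01-01✓ 01-11✓ 010-1✓ 0100-✓ 011-0✓ 011-1✓ 0110-✓ 0111-✓ 1-010✓ 1-011✓ 1-110✓ 10-10✓ 10-11✓ 1001-✓ 1011-✓ 11-10✓ 110-1✓ 1101-✓ 111-0✓
Round 2: --011 --110 -0-10 -001- -10-1 -11-0 0--00✓ 0--01✓ 0-0-1 0-00-✓ 0-1-0 0-10-✓ 00--0 00-0-✓ 000-- 01--1 01-0-✓ 011-- 1--10 1-01- 10-1-
Round 3: 0--0-
PIs = {--011, --110, -0-10, -001-, -10-1, -11-0, 0--0-, 0-0-1, 0-1-0, 00--0, 000--, 01--1, 011--, 1--10, 1-01-, 10-1-}
Coverage chart:
  m0: 0--0-,00--0,000--
  m1: 0--0-,0-0-1,000--
  m2: -0-10,-001-,00--0,000--
  m3: --011,-001-,0-0-1,000--
  m4: 0--0-,0-1-0,00--0
  m5: 0--0- ←essential
  m6: --110,-0-10,0-1-0,00--0
  m8: 0--0- ←essential
  m9: -10-1,0--0-,0-0-1,01--1
  m11: --011,-10-1,0-0-1,01--1
  m12: -11-0,0--0-,0-1-0,011--
  m13: 0--0-,01--1,011--
  m14: --110,-11-0,0-1-0,011--
  m15: 01--1,011--
  m18: -0-10,-001-,1--10,1-01-,10-1-
  m19: --011,-001-,1-01-,10-1-
  m22: --110,-0-10,1--10,10-1-
  m23: 10-1- ←essential
  m25: -10-1 ←essential
  m26: 1--10,1-01-
  m27: --011,-10-1,1-01-
  m28: -11-0 ←essential
Essential: -10-1, -11-0, 0--0-, 10-1-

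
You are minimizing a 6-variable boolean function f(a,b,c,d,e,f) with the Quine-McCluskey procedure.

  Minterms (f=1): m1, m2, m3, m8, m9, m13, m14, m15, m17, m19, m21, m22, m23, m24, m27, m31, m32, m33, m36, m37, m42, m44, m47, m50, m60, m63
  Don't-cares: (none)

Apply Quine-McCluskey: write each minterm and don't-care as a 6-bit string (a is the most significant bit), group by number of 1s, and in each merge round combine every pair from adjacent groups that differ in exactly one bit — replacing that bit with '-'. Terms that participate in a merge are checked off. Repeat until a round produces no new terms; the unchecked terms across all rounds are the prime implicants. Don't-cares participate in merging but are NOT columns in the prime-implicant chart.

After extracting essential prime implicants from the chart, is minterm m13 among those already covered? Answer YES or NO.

Round 0: 000001✓ 000010✓ 000011✓ 001000✓ 001001✓ 001101✓ 001110✓ 001111✓ 010001✓ 010011✓ 010101✓ 010110✓ 010111✓ 011000✓ 011011✓ 011111✓ 100000✓ 100001✓ 100100✓ 100101✓ 101010 101100✓ 101111✓ 110010 111100✓ 111111✓
Round 1: -00001 -01111✓ -11111✓ 0-0001✓ 0-0011✓ 0-1000 0-1111✓ 00-001 0000-1✓ 00001- 001-01 00100- 0011-1 00111- 01-011✓ 01-111✓ 010-01✓ 010-11✓ 0100-1✓ 0101-1✓ 01011- 011-11✓ 1-1100 1-1111✓ 10-100 100-00✓ 100-01✓ 10000-✓ 10010-✓
Round 2: --1111 0-00-1 01--11 010--1 100-0-
PIs = {--1111, -00001, 0-00-1, 0-1000, 00-001, 00001-, 001-01, 00100-, 0011-1, 00111-, 01--11, 010--1, 01011-, 1-1100, 10-100, 100-0-, 101010, 110010}
Coverage chart:
  m1: -00001,0-00-1,00-001
  m2: 00001- ←essential
  m3: 0-00-1,00001-
  m8: 0-1000,00100-
  m9: 00-001,001-01,00100-
  m13: 001-01,0011-1
  m14: 00111- ←essential
  m15: --1111,0011-1,00111-
  m17: 0-00-1,010--1
  m19: 0-00-1,01--11,010--1
  m21: 010--1 ←essential
  m22: 01011- ←essential
  m23: 01--11,010--1,01011-
  m24: 0-1000 ←essential
  m27: 01--11 ←essential
  m31: --1111,01--11
  m32: 100-0- ←essential
  m33: -00001,100-0-
  m36: 10-100,100-0-
  m37: 100-0- ←essential
  m42: 101010 ←essential
  m44: 1-1100,10-100
  m47: --1111 ←essential
  m50: 110010 ←essential
  m60: 1-1100 ←essential
  m63: --1111 ←essential
Essential: --1111, 0-1000, 00001-, 00111-, 01--11, 010--1, 01011-, 1-1100, 100-0-, 101010, 110010

NO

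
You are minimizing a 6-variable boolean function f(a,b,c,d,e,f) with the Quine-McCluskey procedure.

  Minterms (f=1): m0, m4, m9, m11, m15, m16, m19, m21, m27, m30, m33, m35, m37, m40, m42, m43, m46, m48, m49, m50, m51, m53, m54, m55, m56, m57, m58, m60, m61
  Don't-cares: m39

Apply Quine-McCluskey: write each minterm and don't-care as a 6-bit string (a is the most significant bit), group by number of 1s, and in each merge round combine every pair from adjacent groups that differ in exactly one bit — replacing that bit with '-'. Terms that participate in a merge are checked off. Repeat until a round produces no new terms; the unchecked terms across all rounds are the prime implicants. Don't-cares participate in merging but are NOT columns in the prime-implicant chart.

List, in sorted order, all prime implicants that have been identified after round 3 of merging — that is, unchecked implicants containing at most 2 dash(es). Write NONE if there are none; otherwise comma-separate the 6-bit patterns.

-01011, -10000, -10011, -10101, 0-0000, 0-1011, 000-00, 001-11, 0010-1, 01-011, 011110, 1-10-0, 10-011, 101-10, 10101-, 11--01, 11-0-0, 11-00-, 110-1-, 1100--, 111-0-

size-2^0 implicants → 000000(✓)  000100(✓)  001001(✓)  001011(✓)  001111(✓)  010000(✓)  010011(✓)  010101(✓)  011011(✓)  011110  100001(✓)  100011(✓)  100101(✓)  100111(✓)  101000(✓)  101010(✓)  101011(✓)  101110(✓)  110000(✓)  110001(✓)  110010(✓)  110011(✓)  110101(✓)  110110(✓)  110111(✓)  111000(✓)  111001(✓)  111010(✓)  111100(✓)  111101(✓)
size-2^1 implicants → -01011  -10000  -10011  -10101  0-0000  0-1011  000-00  001-11  0010-1  01-011  1-0001(✓)  1-0011(✓)  1-0101(✓)  1-0111(✓)  1-1000(✓)  1-1010(✓)  10-011  100-01(✓)  100-11(✓)  1000-1(✓)  1001-1(✓)  101-10  1010-0(✓)  10101-  11-000(✓)  11-001(✓)  11-010(✓)  11-101(✓)  110-01(✓)  110-10(✓)  110-11(✓)  1100-0(✓)  1100-1(✓)  11000-(✓)  11001-(✓)  1101-1(✓)  11011-(✓)  111-00(✓)  111-01(✓)  1110-0(✓)  11100-(✓)  11110-(✓)
size-2^2 implicants → 1-0-01(✓)  1-0-11(✓)  1-00-1(✓)  1-01-1(✓)  1-10-0  100--1(✓)  11--01  11-0-0  11-00-  110--1(✓)  110-1-  1100--  111-0-
size-2^3 implicants → 1-0--1
Unchecked terms (primes): -01011, -10000, -10011, -10101, 0-0000, 0-1011, 000-00, 001-11, 0010-1, 01-011, 011110, 1-0--1, 1-10-0, 10-011, 101-10, 10101-, 11--01, 11-0-0, 11-00-, 110-1-, 1100--, 111-0-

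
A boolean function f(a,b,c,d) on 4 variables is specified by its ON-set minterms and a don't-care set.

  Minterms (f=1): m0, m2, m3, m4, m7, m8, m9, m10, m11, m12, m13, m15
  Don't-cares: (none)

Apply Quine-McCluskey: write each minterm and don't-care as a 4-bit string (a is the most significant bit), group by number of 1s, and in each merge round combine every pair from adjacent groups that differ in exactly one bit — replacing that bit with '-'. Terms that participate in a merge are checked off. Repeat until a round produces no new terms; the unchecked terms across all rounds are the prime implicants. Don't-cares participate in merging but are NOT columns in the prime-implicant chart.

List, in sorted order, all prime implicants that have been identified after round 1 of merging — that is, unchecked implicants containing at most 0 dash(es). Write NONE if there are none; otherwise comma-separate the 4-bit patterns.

[col 0] 0000*, 0010*, 0011*, 0100*, 0111*, 1000*, 1001*, 1010*, 1011*, 1100*, 1101*, 1111*
[col 1] -000*, -010*, -011*, -100*, -111*, 0-00*, 0-11*, 00-0*, 001-*, 1-00*, 1-01*, 1-11*, 10-0*, 10-1*, 100-*, 101-*, 11-1*, 110-*
[col 2] --00, --11, -0-0, -01-, 1--1, 1-0-, 10--
Prime implicants: --00, --11, -0-0, -01-, 1--1, 1-0-, 10--

NONE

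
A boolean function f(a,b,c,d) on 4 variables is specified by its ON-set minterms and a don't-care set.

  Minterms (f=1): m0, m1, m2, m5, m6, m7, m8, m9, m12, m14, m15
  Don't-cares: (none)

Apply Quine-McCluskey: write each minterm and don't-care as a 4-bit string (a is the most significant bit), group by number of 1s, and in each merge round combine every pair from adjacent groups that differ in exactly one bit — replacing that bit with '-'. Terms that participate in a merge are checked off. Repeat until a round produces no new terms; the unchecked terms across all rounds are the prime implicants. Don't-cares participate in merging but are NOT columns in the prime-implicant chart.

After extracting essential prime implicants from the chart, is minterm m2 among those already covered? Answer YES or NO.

NO

[col 0] 0000*, 0001*, 0010*, 0101*, 0110*, 0111*, 1000*, 1001*, 1100*, 1110*, 1111*
[col 1] -000*, -001*, -110*, -111*, 0-01, 0-10, 00-0, 000-*, 01-1, 011-*, 1-00, 100-*, 11-0, 111-*
[col 2] -00-, -11-
Prime implicants: -00-, -11-, 0-01, 0-10, 00-0, 01-1, 1-00, 11-0
PI chart (minterm → PIs covering it):
  0 | -00-,00-0
  1 | -00-,0-01
  2 | 0-10,00-0
  5 | 0-01,01-1
  6 | -11-,0-10
  7 | -11-,01-1
  8 | -00-,1-00
  9 | -00-  (sole → essential)
  12 | 1-00,11-0
  14 | -11-,11-0
  15 | -11-  (sole → essential)
Essential prime implicants: -00-, -11-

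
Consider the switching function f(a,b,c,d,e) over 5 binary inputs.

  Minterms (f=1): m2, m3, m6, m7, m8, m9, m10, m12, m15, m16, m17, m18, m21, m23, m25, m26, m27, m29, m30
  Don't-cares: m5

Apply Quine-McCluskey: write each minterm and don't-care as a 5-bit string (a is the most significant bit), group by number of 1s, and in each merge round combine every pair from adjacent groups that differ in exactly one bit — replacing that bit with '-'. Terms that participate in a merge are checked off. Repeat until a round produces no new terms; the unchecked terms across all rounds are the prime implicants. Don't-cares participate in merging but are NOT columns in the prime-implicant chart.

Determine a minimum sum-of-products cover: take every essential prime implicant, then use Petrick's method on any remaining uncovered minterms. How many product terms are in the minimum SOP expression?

10

size-2^0 implicants → 00010(✓)  00011(✓)  00101(✓)  00110(✓)  00111(✓)  01000(✓)  01001(✓)  01010(✓)  01100(✓)  01111(✓)  10000(✓)  10001(✓)  10010(✓)  10101(✓)  10111(✓)  11001(✓)  11010(✓)  11011(✓)  11101(✓)  11110(✓)
size-2^1 implicants → -0010(✓)  -0101(✓)  -0111(✓)  -1001  -1010(✓)  0-010(✓)  0-111  00-10(✓)  00-11(✓)  0001-(✓)  001-1(✓)  0011-(✓)  01-00  010-0  0100-  1-001(✓)  1-010(✓)  1-101(✓)  10-01(✓)  100-0  1000-  101-1(✓)  11-01(✓)  11-10  110-1  1101-
size-2^2 implicants → --010  -01-1  00-1-  1--01
Unchecked terms (primes): --010, -01-1, -1001, 0-111, 00-1-, 01-00, 010-0, 0100-, 1--01, 100-0, 1000-, 11-10, 110-1, 1101-
Minterm coverage:
  m2 ⊆ --010,00-1-
  m3 ⊆ 00-1- [E]
  m6 ⊆ 00-1- [E]
  m7 ⊆ -01-1,0-111,00-1-
  m8 ⊆ 01-00,010-0,0100-
  m9 ⊆ -1001,0100-
  m10 ⊆ --010,010-0
  m12 ⊆ 01-00 [E]
  m15 ⊆ 0-111 [E]
  m16 ⊆ 100-0,1000-
  m17 ⊆ 1--01,1000-
  m18 ⊆ --010,100-0
  m21 ⊆ -01-1,1--01
  m23 ⊆ -01-1 [E]
  m25 ⊆ -1001,1--01,110-1
  m26 ⊆ --010,11-10,1101-
  m27 ⊆ 110-1,1101-
  m29 ⊆ 1--01 [E]
  m30 ⊆ 11-10 [E]
E = {-01-1, 0-111, 00-1-, 01-00, 1--01, 11-10}
Petrick residual → --010, -1001, 100-0, 110-1
Cover = c'de' + b'ce + bc'd'e + a'cde + a'b'd + a'bd'e' + ad'e + ab'c'e' + abde' + abc'e  |cover|=10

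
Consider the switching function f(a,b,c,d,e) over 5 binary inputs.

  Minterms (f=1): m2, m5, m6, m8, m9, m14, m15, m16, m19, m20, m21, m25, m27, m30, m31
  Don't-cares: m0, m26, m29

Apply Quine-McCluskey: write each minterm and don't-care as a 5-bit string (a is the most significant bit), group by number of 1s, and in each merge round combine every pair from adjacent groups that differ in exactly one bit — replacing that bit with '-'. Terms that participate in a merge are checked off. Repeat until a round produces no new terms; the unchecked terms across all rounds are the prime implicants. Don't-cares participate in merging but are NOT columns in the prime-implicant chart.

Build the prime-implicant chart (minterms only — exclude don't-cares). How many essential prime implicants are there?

3

[col 0] 00000*, 00010*, 00101*, 00110*, 01000*, 01001*, 01110*, 01111*, 10000*, 10011*, 10100*, 10101*, 11001*, 11010*, 11011*, 11101*, 11110*, 11111*
[col 1] -0000, -0101, -1001, -1110*, -1111*, 0-000, 0-110, 00-10, 000-0, 0100-, 0111-*, 1-011, 1-101, 10-00, 1010-, 11-01*, 11-10*, 11-11*, 110-1*, 1101-*, 111-1*, 1111-*
[col 2] -111-, 11--1, 11-1-
Prime implicants: -0000, -0101, -1001, -111-, 0-000, 0-110, 00-10, 000-0, 0100-, 1-011, 1-101, 10-00, 1010-, 11--1, 11-1-
PI chart (minterm → PIs covering it):
  2 | 00-10,000-0
  5 | -0101  (sole → essential)
  6 | 0-110,00-10
  8 | 0-000,0100-
  9 | -1001,0100-
  14 | -111-,0-110
  15 | -111-  (sole → essential)
  16 | -0000,10-00
  19 | 1-011  (sole → essential)
  20 | 10-00,1010-
  21 | -0101,1-101,1010-
  25 | -1001,11--1
  27 | 1-011,11--1,11-1-
  30 | -111-,11-1-
  31 | -111-,11--1,11-1-
Essential prime implicants: -0101, -111-, 1-011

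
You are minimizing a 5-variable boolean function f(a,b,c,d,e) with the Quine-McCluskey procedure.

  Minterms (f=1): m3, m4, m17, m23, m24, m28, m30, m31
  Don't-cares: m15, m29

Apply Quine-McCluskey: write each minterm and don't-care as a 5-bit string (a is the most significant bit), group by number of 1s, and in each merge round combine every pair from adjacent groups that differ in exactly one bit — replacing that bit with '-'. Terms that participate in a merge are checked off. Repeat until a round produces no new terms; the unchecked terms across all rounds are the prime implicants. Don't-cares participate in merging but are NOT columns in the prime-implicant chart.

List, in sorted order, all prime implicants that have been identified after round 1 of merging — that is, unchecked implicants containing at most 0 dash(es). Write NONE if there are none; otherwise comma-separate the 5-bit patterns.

00011, 00100, 10001

[col 0] 00011, 00100, 01111*, 10001, 10111*, 11000*, 11100*, 11101*, 11110*, 11111*
[col 1] -1111, 1-111, 11-00, 111-0*, 111-1*, 1110-*, 1111-*
[col 2] 111--
Prime implicants: -1111, 00011, 00100, 1-111, 10001, 11-00, 111--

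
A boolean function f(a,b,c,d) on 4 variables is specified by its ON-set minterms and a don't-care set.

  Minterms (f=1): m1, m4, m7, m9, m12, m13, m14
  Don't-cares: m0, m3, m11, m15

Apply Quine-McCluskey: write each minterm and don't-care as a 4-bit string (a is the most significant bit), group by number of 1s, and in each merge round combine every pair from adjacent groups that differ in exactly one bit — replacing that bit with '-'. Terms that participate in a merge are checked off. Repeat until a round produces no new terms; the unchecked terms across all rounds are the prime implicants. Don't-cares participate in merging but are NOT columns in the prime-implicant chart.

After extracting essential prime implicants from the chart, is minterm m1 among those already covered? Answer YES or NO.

NO

size-2^0 implicants → 0000(✓)  0001(✓)  0011(✓)  0100(✓)  0111(✓)  1001(✓)  1011(✓)  1100(✓)  1101(✓)  1110(✓)  1111(✓)
size-2^1 implicants → -001(✓)  -011(✓)  -100  -111(✓)  0-00  0-11(✓)  00-1(✓)  000-  1-01(✓)  1-11(✓)  10-1(✓)  11-0(✓)  11-1(✓)  110-(✓)  111-(✓)
size-2^2 implicants → --11  -0-1  1--1  11--
Unchecked terms (primes): --11, -0-1, -100, 0-00, 000-, 1--1, 11--
Minterm coverage:
  m1 ⊆ -0-1,000-
  m4 ⊆ -100,0-00
  m7 ⊆ --11 [E]
  m9 ⊆ -0-1,1--1
  m12 ⊆ -100,11--
  m13 ⊆ 1--1,11--
  m14 ⊆ 11-- [E]
E = {--11, 11--}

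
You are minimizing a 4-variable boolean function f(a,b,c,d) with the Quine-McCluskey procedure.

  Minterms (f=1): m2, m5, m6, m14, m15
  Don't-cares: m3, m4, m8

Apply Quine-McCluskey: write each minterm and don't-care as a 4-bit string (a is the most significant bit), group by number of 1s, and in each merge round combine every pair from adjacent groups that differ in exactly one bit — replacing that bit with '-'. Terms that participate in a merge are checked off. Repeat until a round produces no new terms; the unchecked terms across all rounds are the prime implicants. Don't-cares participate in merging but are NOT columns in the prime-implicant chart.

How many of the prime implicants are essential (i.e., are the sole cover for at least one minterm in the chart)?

size-2^0 implicants → 0010(✓)  0011(✓)  0100(✓)  0101(✓)  0110(✓)  1000  1110(✓)  1111(✓)
size-2^1 implicants → -110  0-10  001-  01-0  010-  111-
Unchecked terms (primes): -110, 0-10, 001-, 01-0, 010-, 1000, 111-
Minterm coverage:
  m2 ⊆ 0-10,001-
  m5 ⊆ 010- [E]
  m6 ⊆ -110,0-10,01-0
  m14 ⊆ -110,111-
  m15 ⊆ 111- [E]
E = {010-, 111-}

2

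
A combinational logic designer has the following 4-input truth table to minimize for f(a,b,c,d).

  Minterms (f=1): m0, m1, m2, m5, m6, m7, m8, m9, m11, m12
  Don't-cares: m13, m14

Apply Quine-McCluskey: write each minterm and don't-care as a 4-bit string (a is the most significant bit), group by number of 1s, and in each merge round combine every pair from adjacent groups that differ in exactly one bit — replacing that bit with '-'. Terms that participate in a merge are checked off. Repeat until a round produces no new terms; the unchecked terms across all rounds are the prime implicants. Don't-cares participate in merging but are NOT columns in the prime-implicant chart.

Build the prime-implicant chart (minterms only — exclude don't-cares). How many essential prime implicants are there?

size-2^0 implicants → 0000(✓)  0001(✓)  0010(✓)  0101(✓)  0110(✓)  0111(✓)  1000(✓)  1001(✓)  1011(✓)  1100(✓)  1101(✓)  1110(✓)
size-2^1 implicants → -000(✓)  -001(✓)  -101(✓)  -110  0-01(✓)  0-10  00-0  000-(✓)  01-1  011-  1-00(✓)  1-01(✓)  10-1  100-(✓)  11-0  110-(✓)
size-2^2 implicants → --01  -00-  1-0-
Unchecked terms (primes): --01, -00-, -110, 0-10, 00-0, 01-1, 011-, 1-0-, 10-1, 11-0
Minterm coverage:
  m0 ⊆ -00-,00-0
  m1 ⊆ --01,-00-
  m2 ⊆ 0-10,00-0
  m5 ⊆ --01,01-1
  m6 ⊆ -110,0-10,011-
  m7 ⊆ 01-1,011-
  m8 ⊆ -00-,1-0-
  m9 ⊆ --01,-00-,1-0-,10-1
  m11 ⊆ 10-1 [E]
  m12 ⊆ 1-0-,11-0
E = {10-1}

1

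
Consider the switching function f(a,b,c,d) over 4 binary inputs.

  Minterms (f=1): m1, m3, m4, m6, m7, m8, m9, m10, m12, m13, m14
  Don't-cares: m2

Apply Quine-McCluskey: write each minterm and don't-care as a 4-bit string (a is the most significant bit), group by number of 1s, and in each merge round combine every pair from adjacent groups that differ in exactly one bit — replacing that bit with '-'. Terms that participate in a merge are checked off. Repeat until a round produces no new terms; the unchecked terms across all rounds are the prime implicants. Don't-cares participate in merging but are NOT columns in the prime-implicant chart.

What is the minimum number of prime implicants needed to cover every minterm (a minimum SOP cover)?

[col 0] 0001*, 0010*, 0011*, 0100*, 0110*, 0111*, 1000*, 1001*, 1010*, 1100*, 1101*, 1110*
[col 1] -001, -010*, -100*, -110*, 0-10*, 0-11*, 00-1, 001-*, 01-0*, 011-*, 1-00*, 1-01*, 1-10*, 10-0*, 100-*, 11-0*, 110-*
[col 2] --10, -1-0, 0-1-, 1--0, 1-0-
Prime implicants: --10, -001, -1-0, 0-1-, 00-1, 1--0, 1-0-
PI chart (minterm → PIs covering it):
  1 | -001,00-1
  3 | 0-1-,00-1
  4 | -1-0  (sole → essential)
  6 | --10,-1-0,0-1-
  7 | 0-1-  (sole → essential)
  8 | 1--0,1-0-
  9 | -001,1-0-
  10 | --10,1--0
  12 | -1-0,1--0,1-0-
  13 | 1-0-  (sole → essential)
  14 | --10,-1-0,1--0
Essential prime implicants: -1-0, 0-1-, 1-0-
Petrick residual → --10, -001
Minimum SOP uses 5 PIs: cd' + b'c'd + bd' + a'c + ac'

5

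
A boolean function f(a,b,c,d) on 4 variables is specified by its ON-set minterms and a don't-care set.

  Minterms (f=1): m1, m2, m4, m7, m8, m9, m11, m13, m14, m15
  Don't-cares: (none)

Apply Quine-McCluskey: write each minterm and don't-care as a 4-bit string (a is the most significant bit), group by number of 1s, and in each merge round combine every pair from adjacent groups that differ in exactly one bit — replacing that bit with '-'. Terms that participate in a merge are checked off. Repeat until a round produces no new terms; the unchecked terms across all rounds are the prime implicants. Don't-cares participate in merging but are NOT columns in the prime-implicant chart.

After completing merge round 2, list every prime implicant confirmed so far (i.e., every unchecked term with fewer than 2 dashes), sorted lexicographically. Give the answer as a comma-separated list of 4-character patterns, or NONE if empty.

-001, -111, 0010, 0100, 100-, 111-

Round 0: 0001✓ 0010 0100 0111✓ 1000✓ 1001✓ 1011✓ 1101✓ 1110✓ 1111✓
Round 1: -001 -111 1-01✓ 1-11✓ 10-1✓ 100- 11-1✓ 111-
Round 2: 1--1
PIs = {-001, -111, 0010, 0100, 1--1, 100-, 111-}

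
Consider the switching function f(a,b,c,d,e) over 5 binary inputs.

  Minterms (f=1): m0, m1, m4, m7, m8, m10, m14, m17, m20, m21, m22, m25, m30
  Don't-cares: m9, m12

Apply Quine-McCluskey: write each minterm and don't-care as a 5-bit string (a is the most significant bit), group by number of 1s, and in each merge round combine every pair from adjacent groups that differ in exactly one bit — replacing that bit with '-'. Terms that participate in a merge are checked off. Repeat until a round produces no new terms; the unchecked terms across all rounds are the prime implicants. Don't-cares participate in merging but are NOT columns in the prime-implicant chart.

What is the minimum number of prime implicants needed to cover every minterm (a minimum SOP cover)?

[col 0] 00000*, 00001*, 00100*, 00111, 01000*, 01001*, 01010*, 01100*, 01110*, 10001*, 10100*, 10101*, 10110*, 11001*, 11110*
[col 1] -0001*, -0100, -1001*, -1110, 0-000*, 0-001*, 0-100*, 00-00*, 0000-*, 01-00*, 01-10*, 010-0*, 0100-*, 011-0*, 1-001*, 1-110, 10-01, 101-0, 1010-
[col 2] --001, 0--00, 0-00-, 01--0
Prime implicants: --001, -0100, -1110, 0--00, 0-00-, 00111, 01--0, 1-110, 10-01, 101-0, 1010-
PI chart (minterm → PIs covering it):
  0 | 0--00,0-00-
  1 | --001,0-00-
  4 | -0100,0--00
  7 | 00111  (sole → essential)
  8 | 0--00,0-00-,01--0
  10 | 01--0  (sole → essential)
  14 | -1110,01--0
  17 | --001,10-01
  20 | -0100,101-0,1010-
  21 | 10-01,1010-
  22 | 1-110,101-0
  25 | --001  (sole → essential)
  30 | -1110,1-110
Essential prime implicants: --001, 00111, 01--0
Petrick residual → 0--00, 1-110, 1010-
Minimum SOP uses 6 PIs: c'd'e + a'd'e' + a'b'cde + a'be' + acde' + ab'cd'

6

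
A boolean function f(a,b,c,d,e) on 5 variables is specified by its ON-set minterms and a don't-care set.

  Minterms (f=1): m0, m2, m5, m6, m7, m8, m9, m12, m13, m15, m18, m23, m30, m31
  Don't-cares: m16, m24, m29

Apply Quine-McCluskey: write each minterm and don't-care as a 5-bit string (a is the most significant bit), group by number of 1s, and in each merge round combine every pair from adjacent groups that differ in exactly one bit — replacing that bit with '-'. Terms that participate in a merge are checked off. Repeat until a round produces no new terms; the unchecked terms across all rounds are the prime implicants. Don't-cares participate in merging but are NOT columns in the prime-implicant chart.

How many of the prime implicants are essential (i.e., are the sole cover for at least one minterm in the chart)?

5

Round 0: 00000✓ 00010✓ 00101✓ 00110✓ 00111✓ 01000✓ 01001✓ 01100✓ 01101✓ 01111✓ 10000✓ 10010✓ 10111✓ 11000✓ 11101✓ 11110✓ 11111✓
Round 1: -0000✓ -0010✓ -0111✓ -1000✓ -1101✓ -1111✓ 0-000✓ 0-101✓ 0-111✓ 00-10 000-0✓ 001-1✓ 0011- 01-00✓ 01-01✓ 0100-✓ 011-1✓ 0110-✓ 1-000✓ 1-111✓ 100-0✓ 111-1✓ 1111-
Round 2: --000 --111 -00-0 -11-1 0-1-1 01-0-
PIs = {--000, --111, -00-0, -11-1, 0-1-1, 00-10, 0011-, 01-0-, 1111-}
Coverage chart:
  m0: --000,-00-0
  m2: -00-0,00-10
  m5: 0-1-1 ←essential
  m6: 00-10,0011-
  m7: --111,0-1-1,0011-
  m8: --000,01-0-
  m9: 01-0- ←essential
  m12: 01-0- ←essential
  m13: -11-1,0-1-1,01-0-
  m15: --111,-11-1,0-1-1
  m18: -00-0 ←essential
  m23: --111 ←essential
  m30: 1111- ←essential
  m31: --111,-11-1,1111-
Essential: --111, -00-0, 0-1-1, 01-0-, 1111-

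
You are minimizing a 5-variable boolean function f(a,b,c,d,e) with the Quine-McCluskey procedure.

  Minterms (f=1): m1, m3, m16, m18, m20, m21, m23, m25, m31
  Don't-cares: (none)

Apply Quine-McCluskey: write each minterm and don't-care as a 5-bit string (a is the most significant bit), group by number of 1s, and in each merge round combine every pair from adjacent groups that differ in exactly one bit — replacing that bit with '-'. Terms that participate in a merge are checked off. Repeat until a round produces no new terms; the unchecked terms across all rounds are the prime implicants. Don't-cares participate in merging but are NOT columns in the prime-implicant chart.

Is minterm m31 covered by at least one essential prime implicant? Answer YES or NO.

YES

Round 0: 00001✓ 00011✓ 10000✓ 10010✓ 10100✓ 10101✓ 10111✓ 11001 11111✓
Round 1: 000-1 1-111 10-00 100-0 101-1 1010-
PIs = {000-1, 1-111, 10-00, 100-0, 101-1, 1010-, 11001}
Coverage chart:
  m1: 000-1 ←essential
  m3: 000-1 ←essential
  m16: 10-00,100-0
  m18: 100-0 ←essential
  m20: 10-00,1010-
  m21: 101-1,1010-
  m23: 1-111,101-1
  m25: 11001 ←essential
  m31: 1-111 ←essential
Essential: 000-1, 1-111, 100-0, 11001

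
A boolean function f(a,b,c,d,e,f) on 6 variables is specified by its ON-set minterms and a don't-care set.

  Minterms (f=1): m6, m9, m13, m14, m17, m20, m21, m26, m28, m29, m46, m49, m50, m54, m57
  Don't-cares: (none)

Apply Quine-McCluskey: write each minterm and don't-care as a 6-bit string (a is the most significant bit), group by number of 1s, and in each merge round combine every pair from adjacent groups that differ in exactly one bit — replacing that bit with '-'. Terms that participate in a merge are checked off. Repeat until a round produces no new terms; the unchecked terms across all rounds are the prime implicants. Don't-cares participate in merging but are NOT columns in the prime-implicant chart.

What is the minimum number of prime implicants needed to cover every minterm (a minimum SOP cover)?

[col 0] 000110*, 001001*, 001101*, 001110*, 010001*, 010100*, 010101*, 011010, 011100*, 011101*, 101110*, 110001*, 110010*, 110110*, 111001*
[col 1] -01110, -10001, 0-1101, 00-110, 001-01, 01-100*, 01-101*, 010-01, 01010-*, 01110-*, 11-001, 110-10
[col 2] 01-10-
Prime implicants: -01110, -10001, 0-1101, 00-110, 001-01, 01-10-, 010-01, 011010, 11-001, 110-10
PI chart (minterm → PIs covering it):
  6 | 00-110  (sole → essential)
  9 | 001-01  (sole → essential)
  13 | 0-1101,001-01
  14 | -01110,00-110
  17 | -10001,010-01
  20 | 01-10-  (sole → essential)
  21 | 01-10-,010-01
  26 | 011010  (sole → essential)
  28 | 01-10-  (sole → essential)
  29 | 0-1101,01-10-
  46 | -01110  (sole → essential)
  49 | -10001,11-001
  50 | 110-10  (sole → essential)
  54 | 110-10  (sole → essential)
  57 | 11-001  (sole → essential)
Essential prime implicants: -01110, 00-110, 001-01, 01-10-, 011010, 11-001, 110-10
Petrick residual → -10001
Minimum SOP uses 8 PIs: b'cdef' + bc'd'e'f + a'b'def' + a'b'ce'f + a'bde' + a'bcd'ef' + abd'e'f + abc'ef'

8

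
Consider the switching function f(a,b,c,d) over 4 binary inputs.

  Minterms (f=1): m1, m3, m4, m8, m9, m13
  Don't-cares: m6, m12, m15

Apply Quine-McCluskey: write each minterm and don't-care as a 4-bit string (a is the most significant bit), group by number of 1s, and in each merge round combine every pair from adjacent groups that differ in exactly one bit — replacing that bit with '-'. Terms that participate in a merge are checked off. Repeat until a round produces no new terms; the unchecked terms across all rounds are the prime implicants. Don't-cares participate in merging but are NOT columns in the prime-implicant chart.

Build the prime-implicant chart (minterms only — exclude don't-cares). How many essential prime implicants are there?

2

Round 0: 0001✓ 0011✓ 0100✓ 0110✓ 1000✓ 1001✓ 1100✓ 1101✓ 1111✓
Round 1: -001 -100 00-1 01-0 1-00✓ 1-01✓ 100-✓ 11-1 110-✓
Round 2: 1-0-
PIs = {-001, -100, 00-1, 01-0, 1-0-, 11-1}
Coverage chart:
  m1: -001,00-1
  m3: 00-1 ←essential
  m4: -100,01-0
  m8: 1-0- ←essential
  m9: -001,1-0-
  m13: 1-0-,11-1
Essential: 00-1, 1-0-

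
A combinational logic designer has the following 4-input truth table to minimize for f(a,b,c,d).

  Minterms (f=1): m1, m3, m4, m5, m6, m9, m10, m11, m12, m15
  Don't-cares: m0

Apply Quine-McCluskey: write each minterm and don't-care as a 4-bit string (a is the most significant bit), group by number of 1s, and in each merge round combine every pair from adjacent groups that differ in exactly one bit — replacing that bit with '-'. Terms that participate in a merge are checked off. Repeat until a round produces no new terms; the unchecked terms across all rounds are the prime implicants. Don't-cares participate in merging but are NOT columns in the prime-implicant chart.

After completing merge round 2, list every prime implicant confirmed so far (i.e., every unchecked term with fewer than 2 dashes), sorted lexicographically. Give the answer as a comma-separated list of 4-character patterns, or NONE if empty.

-100, 01-0, 1-11, 101-

size-2^0 implicants → 0000(✓)  0001(✓)  0011(✓)  0100(✓)  0101(✓)  0110(✓)  1001(✓)  1010(✓)  1011(✓)  1100(✓)  1111(✓)
size-2^1 implicants → -001(✓)  -011(✓)  -100  0-00(✓)  0-01(✓)  00-1(✓)  000-(✓)  01-0  010-(✓)  1-11  10-1(✓)  101-
size-2^2 implicants → -0-1  0-0-
Unchecked terms (primes): -0-1, -100, 0-0-, 01-0, 1-11, 101-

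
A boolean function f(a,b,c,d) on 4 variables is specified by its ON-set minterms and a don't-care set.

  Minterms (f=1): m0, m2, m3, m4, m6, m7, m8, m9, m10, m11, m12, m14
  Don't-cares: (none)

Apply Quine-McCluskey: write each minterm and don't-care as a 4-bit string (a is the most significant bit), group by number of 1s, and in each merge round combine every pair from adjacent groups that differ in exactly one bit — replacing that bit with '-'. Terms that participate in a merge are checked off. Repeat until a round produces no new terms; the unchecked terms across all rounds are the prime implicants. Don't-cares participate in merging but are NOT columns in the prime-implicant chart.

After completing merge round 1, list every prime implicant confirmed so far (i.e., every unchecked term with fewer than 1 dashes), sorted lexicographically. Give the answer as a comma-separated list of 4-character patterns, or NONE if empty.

size-2^0 implicants → 0000(✓)  0010(✓)  0011(✓)  0100(✓)  0110(✓)  0111(✓)  1000(✓)  1001(✓)  1010(✓)  1011(✓)  1100(✓)  1110(✓)
size-2^1 implicants → -000(✓)  -010(✓)  -011(✓)  -100(✓)  -110(✓)  0-00(✓)  0-10(✓)  0-11(✓)  00-0(✓)  001-(✓)  01-0(✓)  011-(✓)  1-00(✓)  1-10(✓)  10-0(✓)  10-1(✓)  100-(✓)  101-(✓)  11-0(✓)
size-2^2 implicants → --00(✓)  --10(✓)  -0-0(✓)  -01-  -1-0(✓)  0--0(✓)  0-1-  1--0(✓)  10--
size-2^3 implicants → ---0
Unchecked terms (primes): ---0, -01-, 0-1-, 10--

NONE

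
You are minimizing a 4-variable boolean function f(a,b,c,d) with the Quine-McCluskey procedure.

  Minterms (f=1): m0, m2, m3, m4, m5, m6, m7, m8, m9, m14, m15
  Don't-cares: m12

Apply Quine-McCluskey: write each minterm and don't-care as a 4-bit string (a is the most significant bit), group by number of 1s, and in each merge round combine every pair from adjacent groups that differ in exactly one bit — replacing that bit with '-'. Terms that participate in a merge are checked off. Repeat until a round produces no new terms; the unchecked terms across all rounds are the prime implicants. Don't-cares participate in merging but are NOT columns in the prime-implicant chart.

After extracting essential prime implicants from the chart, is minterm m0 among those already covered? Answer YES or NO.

[col 0] 0000*, 0010*, 0011*, 0100*, 0101*, 0110*, 0111*, 1000*, 1001*, 1100*, 1110*, 1111*
[col 1] -000*, -100*, -110*, -111*, 0-00*, 0-10*, 0-11*, 00-0*, 001-*, 01-0*, 01-1*, 010-*, 011-*, 1-00*, 100-, 11-0*, 111-*
[col 2] --00, -1-0, -11-, 0--0, 0-1-, 01--
Prime implicants: --00, -1-0, -11-, 0--0, 0-1-, 01--, 100-
PI chart (minterm → PIs covering it):
  0 | --00,0--0
  2 | 0--0,0-1-
  3 | 0-1-  (sole → essential)
  4 | --00,-1-0,0--0,01--
  5 | 01--  (sole → essential)
  6 | -1-0,-11-,0--0,0-1-,01--
  7 | -11-,0-1-,01--
  8 | --00,100-
  9 | 100-  (sole → essential)
  14 | -1-0,-11-
  15 | -11-  (sole → essential)
Essential prime implicants: -11-, 0-1-, 01--, 100-

NO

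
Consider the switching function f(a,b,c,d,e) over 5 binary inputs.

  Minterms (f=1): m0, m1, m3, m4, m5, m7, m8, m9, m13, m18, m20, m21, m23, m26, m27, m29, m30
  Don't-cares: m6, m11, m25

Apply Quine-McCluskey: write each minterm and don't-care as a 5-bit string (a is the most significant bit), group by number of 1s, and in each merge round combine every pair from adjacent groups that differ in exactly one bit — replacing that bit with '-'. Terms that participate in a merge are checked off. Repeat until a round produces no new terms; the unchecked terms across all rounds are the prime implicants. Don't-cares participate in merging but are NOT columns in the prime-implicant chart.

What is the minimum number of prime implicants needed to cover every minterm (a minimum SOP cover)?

8

[col 0] 00000*, 00001*, 00011*, 00100*, 00101*, 00110*, 00111*, 01000*, 01001*, 01011*, 01101*, 10010*, 10100*, 10101*, 10111*, 11001*, 11010*, 11011*, 11101*, 11110*
[col 1] -0100*, -0101*, -0111*, -1001*, -1011*, -1101*, 0-000*, 0-001*, 0-011*, 0-101*, 00-00*, 00-01*, 00-11*, 000-1*, 0000-*, 001-0*, 001-1*, 0010-*, 0011-*, 01-01*, 010-1*, 0100-*, 1-010, 1-101*, 101-1*, 1010-*, 11-01*, 11-10, 110-1*, 1101-
[col 2] --101, -01-1, -010-, -1-01, -10-1, 0--01, 0-0-1, 0-00-, 00--1, 00-0-, 001--
Prime implicants: --101, -01-1, -010-, -1-01, -10-1, 0--01, 0-0-1, 0-00-, 00--1, 00-0-, 001--, 1-010, 11-10, 1101-
PI chart (minterm → PIs covering it):
  0 | 0-00-,00-0-
  1 | 0--01,0-0-1,0-00-,00--1,00-0-
  3 | 0-0-1,00--1
  4 | -010-,00-0-,001--
  5 | --101,-01-1,-010-,0--01,00--1,00-0-,001--
  7 | -01-1,00--1,001--
  8 | 0-00-  (sole → essential)
  9 | -1-01,-10-1,0--01,0-0-1,0-00-
  13 | --101,-1-01,0--01
  18 | 1-010  (sole → essential)
  20 | -010-  (sole → essential)
  21 | --101,-01-1,-010-
  23 | -01-1  (sole → essential)
  26 | 1-010,11-10,1101-
  27 | -10-1,1101-
  29 | --101,-1-01
  30 | 11-10  (sole → essential)
Essential prime implicants: -01-1, -010-, 0-00-, 1-010, 11-10
Petrick residual → --101, -10-1, 0-0-1
Minimum SOP uses 8 PIs: cd'e + b'ce + b'cd' + bc'e + a'c'e + a'c'd' + ac'de' + abde'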